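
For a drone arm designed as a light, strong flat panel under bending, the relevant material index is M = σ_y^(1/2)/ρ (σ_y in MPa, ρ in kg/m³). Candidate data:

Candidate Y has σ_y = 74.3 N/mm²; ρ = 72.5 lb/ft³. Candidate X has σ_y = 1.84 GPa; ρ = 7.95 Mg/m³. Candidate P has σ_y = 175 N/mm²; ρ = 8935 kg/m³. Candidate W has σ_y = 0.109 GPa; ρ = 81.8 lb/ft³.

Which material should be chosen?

Convert each candidate to consistent units, then evaluate M:
  candidate Y: σ_y = 74.30 MPa, ρ = 1161 kg/m³
  candidate X: σ_y = 1840 MPa, ρ = 7950 kg/m³
  candidate P: σ_y = 175.0 MPa, ρ = 8935 kg/m³
  candidate W: σ_y = 109.0 MPa, ρ = 1310 kg/m³
  candidate W: M = 7.97×10⁻³
  candidate Y: M = 7.42×10⁻³
  candidate X: M = 5.40×10⁻³
  candidate P: M = 1.48×10⁻³
Highest index: candidate W.

candidate W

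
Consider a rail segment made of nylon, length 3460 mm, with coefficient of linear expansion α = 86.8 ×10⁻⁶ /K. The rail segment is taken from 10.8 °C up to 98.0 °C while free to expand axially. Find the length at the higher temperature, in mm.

3486.2 mm

ΔT = 98.0 − 10.8 = 87.20 K.
ΔL = α·L₀·ΔT = 86.8×10⁻⁶ × 3460 mm × 87.20 K = 26.2 mm.
L = L₀ + ΔL = 3460 + 26.2 = 3486.2 mm.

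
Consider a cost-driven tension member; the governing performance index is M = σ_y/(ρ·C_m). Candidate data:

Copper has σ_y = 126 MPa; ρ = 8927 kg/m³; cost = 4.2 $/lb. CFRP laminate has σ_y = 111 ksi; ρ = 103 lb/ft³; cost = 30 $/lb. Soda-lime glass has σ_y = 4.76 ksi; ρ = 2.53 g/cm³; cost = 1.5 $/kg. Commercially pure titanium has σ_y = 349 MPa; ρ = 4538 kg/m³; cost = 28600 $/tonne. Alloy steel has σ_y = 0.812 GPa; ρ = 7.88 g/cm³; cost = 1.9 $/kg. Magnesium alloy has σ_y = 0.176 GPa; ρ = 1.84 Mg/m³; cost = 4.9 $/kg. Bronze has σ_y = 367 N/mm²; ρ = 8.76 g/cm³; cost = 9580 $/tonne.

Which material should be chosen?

Normalizing units and computing the index:
  copper: σ_y = 126.0 MPa, ρ = 8927 kg/m³, cost = 9.259 $/kg
  CFRP laminate: σ_y = 765.3 MPa, ρ = 1650 kg/m³, cost = 66.14 $/kg
  soda-lime glass: σ_y = 32.82 MPa, ρ = 2530 kg/m³, cost = 1.500 $/kg
  commercially pure titanium: σ_y = 349.0 MPa, ρ = 4538 kg/m³, cost = 28.60 $/kg
  alloy steel: σ_y = 812.0 MPa, ρ = 7880 kg/m³, cost = 1.900 $/kg
  magnesium alloy: σ_y = 176.0 MPa, ρ = 1840 kg/m³, cost = 4.900 $/kg
  bronze: σ_y = 367.0 MPa, ρ = 8760 kg/m³, cost = 9.580 $/kg
  alloy steel: M = 54.2 kN·m per $
  magnesium alloy: M = 19.5 kN·m per $
  soda-lime glass: M = 8.65 kN·m per $
  CFRP laminate: M = 7.01 kN·m per $
  bronze: M = 4.37 kN·m per $
  commercially pure titanium: M = 2.69 kN·m per $
  copper: M = 1.52 kN·m per $
Highest index: alloy steel.

alloy steel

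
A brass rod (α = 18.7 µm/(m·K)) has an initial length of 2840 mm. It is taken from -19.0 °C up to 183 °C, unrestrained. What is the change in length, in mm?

ΔT = 183 − (-19.0) = 202.0 K.
ΔL = α·L₀·ΔT = 18.7×10⁻⁶ × 2840 mm × 202.0 K = 10.7 mm.

10.7 mm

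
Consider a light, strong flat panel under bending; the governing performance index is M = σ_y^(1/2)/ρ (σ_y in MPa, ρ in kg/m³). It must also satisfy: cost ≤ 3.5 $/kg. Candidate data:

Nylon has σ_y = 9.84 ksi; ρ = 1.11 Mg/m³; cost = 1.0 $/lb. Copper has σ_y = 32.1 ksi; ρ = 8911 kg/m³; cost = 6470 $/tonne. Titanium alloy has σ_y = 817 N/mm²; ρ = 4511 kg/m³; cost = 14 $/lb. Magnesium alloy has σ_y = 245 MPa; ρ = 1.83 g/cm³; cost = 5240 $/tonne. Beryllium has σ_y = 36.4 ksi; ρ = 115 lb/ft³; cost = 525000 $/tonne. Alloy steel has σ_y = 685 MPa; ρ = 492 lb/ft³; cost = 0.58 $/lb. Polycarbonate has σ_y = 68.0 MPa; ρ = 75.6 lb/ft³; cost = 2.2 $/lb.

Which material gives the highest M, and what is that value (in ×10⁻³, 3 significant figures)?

nylon, M = 7.42×10⁻³

Screen on constraints: cost ≤ 3.5 $/kg. Survivors: nylon, alloy steel.
Normalizing units and computing the index:
  nylon: σ_y = 67.84 MPa, ρ = 1110 kg/m³
  alloy steel: σ_y = 685.0 MPa, ρ = 7881 kg/m³
  nylon: M = 7.42×10⁻³
  alloy steel: M = 3.32×10⁻³
Nylon has the largest M.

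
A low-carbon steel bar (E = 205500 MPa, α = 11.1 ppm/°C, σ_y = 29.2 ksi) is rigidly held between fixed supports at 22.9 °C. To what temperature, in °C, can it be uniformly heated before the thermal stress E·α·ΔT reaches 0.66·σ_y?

81.2 °C

E = 205500 MPa = 205.5 GPa.
σ_y = 29.2 ksi = 201.3 MPa.
E·α·ΔT = 132.9 MPa ⇒ ΔT = 132.9 / (205.5×10³ × 11.1×10⁻⁶) = 58.25 K.
T = 22.9 + 58.25 = 81.15 °C.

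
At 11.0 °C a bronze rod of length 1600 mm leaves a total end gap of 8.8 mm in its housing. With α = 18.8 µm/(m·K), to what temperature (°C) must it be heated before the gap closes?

304 °C

α·L₀·ΔT = 8.8 mm ⇒ ΔT = 8.8 / (18.8×10⁻⁶ × 1600.0) = 292.6 K.
T = 11.0 + 292.6 = 303.6 °C.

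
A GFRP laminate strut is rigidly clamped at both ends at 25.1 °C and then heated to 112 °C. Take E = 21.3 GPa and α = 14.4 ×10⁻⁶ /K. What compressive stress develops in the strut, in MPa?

26.7 MPa

ΔT = 86.90 K. Constrained thermal stress σ = E·α·ΔT = 21.30×10³ MPa × 14.4×10⁻⁶ × 86.90 = 26.7 MPa (compressive).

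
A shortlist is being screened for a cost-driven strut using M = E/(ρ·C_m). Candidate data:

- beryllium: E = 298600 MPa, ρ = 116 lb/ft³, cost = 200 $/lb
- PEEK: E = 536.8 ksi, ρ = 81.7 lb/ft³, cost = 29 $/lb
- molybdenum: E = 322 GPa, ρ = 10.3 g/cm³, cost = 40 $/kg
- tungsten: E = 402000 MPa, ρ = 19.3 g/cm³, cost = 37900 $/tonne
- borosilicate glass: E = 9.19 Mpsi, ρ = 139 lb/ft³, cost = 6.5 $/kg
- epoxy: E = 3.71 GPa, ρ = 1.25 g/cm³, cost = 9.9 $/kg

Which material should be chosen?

borosilicate glass

Putting every candidate on a common basis:
  beryllium: E = 298.6 GPa, ρ = 1858 kg/m³, cost = 440.9 $/kg
  PEEK: E = 3.701 GPa, ρ = 1309 kg/m³, cost = 63.93 $/kg
  molybdenum: E = 322.0 GPa, ρ = 10300 kg/m³, cost = 40.00 $/kg
  tungsten: E = 402.0 GPa, ρ = 19300 kg/m³, cost = 37.90 $/kg
  borosilicate glass: E = 63.36 GPa, ρ = 2227 kg/m³, cost = 6.500 $/kg
  epoxy: E = 3.710 GPa, ρ = 1250 kg/m³, cost = 9.900 $/kg
  borosilicate glass: M = 4.38 MN·m per $
  molybdenum: M = 0.782 MN·m per $
  tungsten: M = 0.550 MN·m per $
  beryllium: M = 0.364 MN·m per $
  epoxy: M = 0.300 MN·m per $
  PEEK: M = 0.0442 MN·m per $
The maximum is for borosilicate glass.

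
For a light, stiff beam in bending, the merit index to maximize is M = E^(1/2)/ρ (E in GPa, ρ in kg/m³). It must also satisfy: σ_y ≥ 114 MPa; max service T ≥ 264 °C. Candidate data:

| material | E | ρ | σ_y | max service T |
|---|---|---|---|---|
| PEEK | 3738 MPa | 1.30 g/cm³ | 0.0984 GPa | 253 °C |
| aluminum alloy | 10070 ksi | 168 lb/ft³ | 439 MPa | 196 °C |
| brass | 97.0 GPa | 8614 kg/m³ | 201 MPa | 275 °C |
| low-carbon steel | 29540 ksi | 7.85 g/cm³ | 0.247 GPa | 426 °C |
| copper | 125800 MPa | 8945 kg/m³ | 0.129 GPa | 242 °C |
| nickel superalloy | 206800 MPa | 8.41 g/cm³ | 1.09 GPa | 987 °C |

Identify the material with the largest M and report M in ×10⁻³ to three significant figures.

low-carbon steel, M = 1.82×10⁻³

Screen on constraints: σ_y ≥ 114 MPa; max service T ≥ 264 °C. Survivors: brass, low-carbon steel, nickel superalloy.
After converting to SI:
  brass: E = 97.00 GPa, ρ = 8614 kg/m³
  low-carbon steel: E = 203.7 GPa, ρ = 7850 kg/m³
  nickel superalloy: E = 206.8 GPa, ρ = 8410 kg/m³
  low-carbon steel: M = 1.82×10⁻³
  nickel superalloy: M = 1.71×10⁻³
  brass: M = 1.14×10⁻³
Low-carbon steel ranks first.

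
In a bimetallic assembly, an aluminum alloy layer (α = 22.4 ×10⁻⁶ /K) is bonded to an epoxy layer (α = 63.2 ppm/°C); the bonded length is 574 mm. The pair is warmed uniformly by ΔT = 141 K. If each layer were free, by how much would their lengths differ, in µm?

Δα = |22.4 − 63.2|×10⁻⁶/K = 40.8×10⁻⁶/K.
ΔL_mismatch = Δα·L·ΔT = 40.8×10⁻⁶ × 574.0 mm × 141.0 K = 3300 µm.

3300 µm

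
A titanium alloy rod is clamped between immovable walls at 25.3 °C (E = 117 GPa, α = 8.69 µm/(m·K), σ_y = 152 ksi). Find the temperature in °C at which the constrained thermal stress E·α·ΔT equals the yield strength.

σ_y = 152 ksi = 1048 MPa.
E·α·ΔT = 1048 MPa ⇒ ΔT = 1048 / (117.0×10³ × 8.69×10⁻⁶) = 1031 K.
T = 25.3 + 1031 = 1056 °C.

1060 °C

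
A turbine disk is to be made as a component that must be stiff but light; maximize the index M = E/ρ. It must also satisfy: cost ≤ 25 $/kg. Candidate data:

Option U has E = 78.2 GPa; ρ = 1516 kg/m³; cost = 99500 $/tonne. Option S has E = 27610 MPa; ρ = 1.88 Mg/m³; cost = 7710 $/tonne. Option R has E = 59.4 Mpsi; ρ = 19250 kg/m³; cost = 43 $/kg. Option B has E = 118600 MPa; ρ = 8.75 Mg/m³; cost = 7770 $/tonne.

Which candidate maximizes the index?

Screen on constraints: cost ≤ 25 $/kg. Survivors: option S, option B.
Putting every candidate on a common basis:
  option S: E = 27.61 GPa, ρ = 1880 kg/m³
  option B: E = 118.6 GPa, ρ = 8750 kg/m³
  option S: M = 14.7 MN·m/kg
  option B: M = 13.6 MN·m/kg
The maximum is for option S.

option S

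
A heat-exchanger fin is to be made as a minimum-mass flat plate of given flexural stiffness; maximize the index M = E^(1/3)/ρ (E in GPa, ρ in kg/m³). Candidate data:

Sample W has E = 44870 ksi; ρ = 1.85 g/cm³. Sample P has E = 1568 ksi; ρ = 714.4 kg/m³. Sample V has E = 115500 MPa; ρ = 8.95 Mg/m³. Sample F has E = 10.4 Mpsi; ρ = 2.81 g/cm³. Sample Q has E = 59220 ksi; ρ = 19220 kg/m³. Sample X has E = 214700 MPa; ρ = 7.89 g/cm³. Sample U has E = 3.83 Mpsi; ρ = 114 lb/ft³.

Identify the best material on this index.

Convert each candidate to consistent units, then evaluate M:
  sample W: E = 309.4 GPa, ρ = 1850 kg/m³
  sample P: E = 10.81 GPa, ρ = 714.4 kg/m³
  sample V: E = 115.5 GPa, ρ = 8950 kg/m³
  sample F: E = 71.71 GPa, ρ = 2810 kg/m³
  sample Q: E = 408.3 GPa, ρ = 19220 kg/m³
  sample X: E = 214.7 GPa, ρ = 7890 kg/m³
  sample U: E = 26.41 GPa, ρ = 1826 kg/m³
  sample W: M = 3.66×10⁻³
  sample P: M = 3.10×10⁻³
  sample U: M = 1.63×10⁻³
  sample F: M = 1.48×10⁻³
  sample X: M = 0.759×10⁻³
  sample V: M = 0.544×10⁻³
  sample Q: M = 0.386×10⁻³
The maximum is for sample W.

sample W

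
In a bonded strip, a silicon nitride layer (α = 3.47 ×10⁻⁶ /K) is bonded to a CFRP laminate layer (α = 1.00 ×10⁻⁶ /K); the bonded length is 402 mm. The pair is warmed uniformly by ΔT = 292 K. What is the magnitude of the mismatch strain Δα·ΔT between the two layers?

Δα = |3.47 − 1.00|×10⁻⁶/K = 2.47×10⁻⁶/K.
Mismatch strain = Δα·ΔT = 2.47×10⁻⁶ × 292.0 = 7.21×10⁻⁴.

7.21×10⁻⁴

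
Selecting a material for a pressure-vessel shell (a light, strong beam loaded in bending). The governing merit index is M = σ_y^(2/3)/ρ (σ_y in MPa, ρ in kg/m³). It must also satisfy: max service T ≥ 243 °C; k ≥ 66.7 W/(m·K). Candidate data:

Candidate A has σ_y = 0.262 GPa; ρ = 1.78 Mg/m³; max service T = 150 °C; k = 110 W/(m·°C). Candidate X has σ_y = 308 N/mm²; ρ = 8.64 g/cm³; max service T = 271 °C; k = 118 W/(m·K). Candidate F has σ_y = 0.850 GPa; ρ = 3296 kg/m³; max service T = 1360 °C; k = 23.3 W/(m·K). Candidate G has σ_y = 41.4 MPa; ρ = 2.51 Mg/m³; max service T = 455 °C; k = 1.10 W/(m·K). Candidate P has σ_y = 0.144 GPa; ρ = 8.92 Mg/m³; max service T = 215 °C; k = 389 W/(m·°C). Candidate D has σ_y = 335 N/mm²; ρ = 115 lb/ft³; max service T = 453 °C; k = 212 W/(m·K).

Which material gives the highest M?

candidate D

Screen on constraints: max service T ≥ 243 °C; k ≥ 66.7 W/(m·K). Survivors: candidate X, candidate D.
After converting to SI:
  candidate X: σ_y = 308.0 MPa, ρ = 8640 kg/m³
  candidate D: σ_y = 335.0 MPa, ρ = 1842 kg/m³
  candidate D: M = 26.2×10⁻³
  candidate X: M = 5.28×10⁻³
Candidate D has the largest M.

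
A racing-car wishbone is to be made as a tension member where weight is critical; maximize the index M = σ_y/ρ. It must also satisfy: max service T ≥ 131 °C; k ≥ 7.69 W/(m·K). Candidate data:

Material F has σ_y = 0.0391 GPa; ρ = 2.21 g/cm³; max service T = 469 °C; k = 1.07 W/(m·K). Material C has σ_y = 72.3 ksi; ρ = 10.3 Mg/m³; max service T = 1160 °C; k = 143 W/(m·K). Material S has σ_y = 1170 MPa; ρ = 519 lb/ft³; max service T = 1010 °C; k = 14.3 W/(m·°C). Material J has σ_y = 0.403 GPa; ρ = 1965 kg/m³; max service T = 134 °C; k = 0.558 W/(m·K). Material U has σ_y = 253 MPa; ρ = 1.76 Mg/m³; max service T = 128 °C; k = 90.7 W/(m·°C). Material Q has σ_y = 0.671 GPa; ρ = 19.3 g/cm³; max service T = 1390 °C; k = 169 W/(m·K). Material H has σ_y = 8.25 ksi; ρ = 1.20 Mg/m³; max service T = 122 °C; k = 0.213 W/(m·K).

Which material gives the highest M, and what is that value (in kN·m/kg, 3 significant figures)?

material S, M = 141 kN·m/kg

Screen on constraints: max service T ≥ 131 °C; k ≥ 7.69 W/(m·K). Survivors: material C, material S, material Q.
Convert each candidate to consistent units, then evaluate M:
  material C: σ_y = 498.5 MPa, ρ = 10300 kg/m³
  material S: σ_y = 1170 MPa, ρ = 8314 kg/m³
  material Q: σ_y = 671.0 MPa, ρ = 19300 kg/m³
  material S: M = 141 kN·m/kg
  material C: M = 48.4 kN·m/kg
  material Q: M = 34.8 kN·m/kg
Material S has the largest M.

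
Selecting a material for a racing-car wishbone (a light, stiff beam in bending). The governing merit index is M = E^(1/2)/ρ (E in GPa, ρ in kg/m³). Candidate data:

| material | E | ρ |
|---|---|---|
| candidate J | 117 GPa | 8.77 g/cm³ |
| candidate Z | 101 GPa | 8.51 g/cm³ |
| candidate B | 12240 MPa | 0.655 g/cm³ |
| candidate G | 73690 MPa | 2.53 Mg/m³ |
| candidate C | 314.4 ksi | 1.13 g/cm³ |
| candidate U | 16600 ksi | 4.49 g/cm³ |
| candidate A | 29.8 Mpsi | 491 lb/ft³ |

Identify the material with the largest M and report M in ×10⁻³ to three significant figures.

candidate B, M = 5.34×10⁻³

Normalizing units and computing the index:
  candidate J: E = 117.0 GPa, ρ = 8770 kg/m³
  candidate Z: E = 101.0 GPa, ρ = 8510 kg/m³
  candidate B: E = 12.24 GPa, ρ = 655.0 kg/m³
  candidate G: E = 73.69 GPa, ρ = 2530 kg/m³
  candidate C: E = 2.168 GPa, ρ = 1130 kg/m³
  candidate U: E = 114.5 GPa, ρ = 4490 kg/m³
  candidate A: E = 205.5 GPa, ρ = 7865 kg/m³
  candidate B: M = 5.34×10⁻³
  candidate G: M = 3.39×10⁻³
  candidate U: M = 2.38×10⁻³
  candidate A: M = 1.82×10⁻³
  candidate C: M = 1.30×10⁻³
  candidate J: M = 1.23×10⁻³
  candidate Z: M = 1.18×10⁻³
The maximum is for candidate B.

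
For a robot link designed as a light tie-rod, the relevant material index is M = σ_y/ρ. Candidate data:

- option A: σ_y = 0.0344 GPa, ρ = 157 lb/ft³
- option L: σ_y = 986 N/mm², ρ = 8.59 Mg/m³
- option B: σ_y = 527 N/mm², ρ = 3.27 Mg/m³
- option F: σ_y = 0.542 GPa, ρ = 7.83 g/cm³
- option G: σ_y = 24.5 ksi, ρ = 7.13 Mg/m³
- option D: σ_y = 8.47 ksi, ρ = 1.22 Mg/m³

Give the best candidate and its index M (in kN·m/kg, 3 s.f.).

Convert each candidate to consistent units, then evaluate M:
  option A: σ_y = 34.40 MPa, ρ = 2515 kg/m³
  option L: σ_y = 986.0 MPa, ρ = 8590 kg/m³
  option B: σ_y = 527.0 MPa, ρ = 3270 kg/m³
  option F: σ_y = 542.0 MPa, ρ = 7830 kg/m³
  option G: σ_y = 168.9 MPa, ρ = 7130 kg/m³
  option D: σ_y = 58.40 MPa, ρ = 1220 kg/m³
  option B: M = 161 kN·m/kg
  option L: M = 115 kN·m/kg
  option F: M = 69.2 kN·m/kg
  option D: M = 47.9 kN·m/kg
  option G: M = 23.7 kN·m/kg
  option A: M = 13.7 kN·m/kg
Option B ranks first.

option B, M = 161 kN·m/kg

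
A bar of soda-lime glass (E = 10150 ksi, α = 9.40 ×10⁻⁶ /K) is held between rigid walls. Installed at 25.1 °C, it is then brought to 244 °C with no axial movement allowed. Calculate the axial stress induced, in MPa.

E = 10150 ksi = 69.98 GPa.
ΔT = 218.9 K. Constrained thermal stress σ = E·α·ΔT = 69.98×10³ MPa × 9.40×10⁻⁶ × 218.9 = 144 MPa (compressive).

144 MPa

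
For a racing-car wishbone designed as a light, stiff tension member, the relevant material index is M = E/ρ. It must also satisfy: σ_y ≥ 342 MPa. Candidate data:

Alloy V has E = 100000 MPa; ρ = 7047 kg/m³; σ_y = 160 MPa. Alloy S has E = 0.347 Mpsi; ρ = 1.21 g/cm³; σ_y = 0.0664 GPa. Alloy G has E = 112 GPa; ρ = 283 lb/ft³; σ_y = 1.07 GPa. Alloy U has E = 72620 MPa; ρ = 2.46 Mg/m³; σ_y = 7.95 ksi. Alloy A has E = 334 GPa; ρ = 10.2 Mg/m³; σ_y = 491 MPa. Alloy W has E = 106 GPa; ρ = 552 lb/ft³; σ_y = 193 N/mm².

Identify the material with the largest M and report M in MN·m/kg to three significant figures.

alloy A, M = 32.7 MN·m/kg

Screen on constraints: σ_y ≥ 342 MPa. Survivors: alloy G, alloy A.
In SI units:
  alloy G: E = 112.0 GPa, ρ = 4533 kg/m³
  alloy A: E = 334.0 GPa, ρ = 10200 kg/m³
  alloy A: M = 32.7 MN·m/kg
  alloy G: M = 24.7 MN·m/kg
Alloy A ranks first.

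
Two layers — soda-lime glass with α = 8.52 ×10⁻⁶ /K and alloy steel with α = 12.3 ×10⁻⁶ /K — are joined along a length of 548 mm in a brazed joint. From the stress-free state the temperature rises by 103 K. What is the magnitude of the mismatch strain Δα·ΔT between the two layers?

3.89×10⁻⁴

Δα = |8.52 − 12.3|×10⁻⁶/K = 3.78×10⁻⁶/K.
Mismatch strain = Δα·ΔT = 3.78×10⁻⁶ × 103.0 = 3.89×10⁻⁴.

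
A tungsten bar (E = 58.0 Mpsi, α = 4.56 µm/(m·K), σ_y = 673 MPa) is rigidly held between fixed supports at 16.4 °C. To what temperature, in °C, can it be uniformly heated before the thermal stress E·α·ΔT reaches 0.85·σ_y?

E = 58.0 Mpsi = 399.9 GPa.
E·α·ΔT = 572.0 MPa ⇒ ΔT = 572.0 / (399.9×10³ × 4.56×10⁻⁶) = 313.7 K.
T = 16.4 + 313.7 = 330.1 °C.

330 °C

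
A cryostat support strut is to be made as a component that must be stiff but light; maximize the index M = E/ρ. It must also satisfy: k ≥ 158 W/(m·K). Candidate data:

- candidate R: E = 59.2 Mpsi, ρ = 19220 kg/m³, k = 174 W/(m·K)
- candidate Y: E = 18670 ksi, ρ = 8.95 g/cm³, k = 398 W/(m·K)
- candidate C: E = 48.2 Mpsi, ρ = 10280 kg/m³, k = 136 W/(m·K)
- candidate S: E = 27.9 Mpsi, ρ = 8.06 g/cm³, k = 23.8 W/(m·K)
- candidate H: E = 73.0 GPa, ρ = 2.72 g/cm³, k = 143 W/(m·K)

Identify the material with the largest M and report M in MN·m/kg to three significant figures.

candidate R, M = 21.2 MN·m/kg

Screen on constraints: k ≥ 158 W/(m·K). Survivors: candidate R, candidate Y.
After converting to SI:
  candidate R: E = 408.2 GPa, ρ = 19220 kg/m³
  candidate Y: E = 128.7 GPa, ρ = 8950 kg/m³
  candidate R: M = 21.2 MN·m/kg
  candidate Y: M = 14.4 MN·m/kg
The maximum is for candidate R.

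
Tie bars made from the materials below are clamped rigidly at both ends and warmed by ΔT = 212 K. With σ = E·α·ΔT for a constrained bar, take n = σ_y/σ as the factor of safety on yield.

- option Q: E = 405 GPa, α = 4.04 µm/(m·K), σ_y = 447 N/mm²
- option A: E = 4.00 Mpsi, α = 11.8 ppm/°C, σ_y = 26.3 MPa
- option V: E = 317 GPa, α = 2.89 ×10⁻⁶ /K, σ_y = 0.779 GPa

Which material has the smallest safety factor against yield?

With everything in SI (GPa, ×10⁻⁶/K, MPa):
  option Q: E = 405.0, α = 4.04, σ_y = 447.0 → σ = 347 MPa, n = 1.29
  option A: E = 27.58, α = 11.8, σ_y = 26.30 → σ = 69.0 MPa, n = 0.381
  option V: E = 317.0, α = 2.89, σ_y = 779.0 → σ = 194 MPa, n = 4.01
Smallest n: option A with n = 0.381.

option A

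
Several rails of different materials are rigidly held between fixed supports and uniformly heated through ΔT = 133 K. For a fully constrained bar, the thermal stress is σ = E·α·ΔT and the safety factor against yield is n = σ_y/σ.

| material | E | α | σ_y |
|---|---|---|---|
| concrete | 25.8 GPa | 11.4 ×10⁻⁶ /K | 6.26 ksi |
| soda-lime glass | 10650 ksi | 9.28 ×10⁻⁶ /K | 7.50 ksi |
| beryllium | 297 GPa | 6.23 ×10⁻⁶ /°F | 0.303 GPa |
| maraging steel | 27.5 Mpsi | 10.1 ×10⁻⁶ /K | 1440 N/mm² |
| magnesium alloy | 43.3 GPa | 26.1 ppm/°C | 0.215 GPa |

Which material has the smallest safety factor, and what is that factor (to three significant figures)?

Converting E to GPa, α to ×10⁻⁶/K, σ_y to MPa, then σ and n for each:
  concrete: E = 25.80, α = 11.4, σ_y = 43.16 → σ = 39.1 MPa, n = 1.10
  soda-lime glass: E = 73.43, α = 9.28, σ_y = 51.71 → σ = 90.6 MPa, n = 0.571
  beryllium: E = 297.0, α = 11.2, σ_y = 303.0 → σ = 443 MPa, n = 0.684
  maraging steel: E = 189.6, α = 10.1, σ_y = 1440 → σ = 255 MPa, n = 5.65
  magnesium alloy: E = 43.30, α = 26.1, σ_y = 215.0 → σ = 150 MPa, n = 1.43
Soda-lime glass has the lowest safety factor, n = 0.571.

soda-lime glass, n = 0.571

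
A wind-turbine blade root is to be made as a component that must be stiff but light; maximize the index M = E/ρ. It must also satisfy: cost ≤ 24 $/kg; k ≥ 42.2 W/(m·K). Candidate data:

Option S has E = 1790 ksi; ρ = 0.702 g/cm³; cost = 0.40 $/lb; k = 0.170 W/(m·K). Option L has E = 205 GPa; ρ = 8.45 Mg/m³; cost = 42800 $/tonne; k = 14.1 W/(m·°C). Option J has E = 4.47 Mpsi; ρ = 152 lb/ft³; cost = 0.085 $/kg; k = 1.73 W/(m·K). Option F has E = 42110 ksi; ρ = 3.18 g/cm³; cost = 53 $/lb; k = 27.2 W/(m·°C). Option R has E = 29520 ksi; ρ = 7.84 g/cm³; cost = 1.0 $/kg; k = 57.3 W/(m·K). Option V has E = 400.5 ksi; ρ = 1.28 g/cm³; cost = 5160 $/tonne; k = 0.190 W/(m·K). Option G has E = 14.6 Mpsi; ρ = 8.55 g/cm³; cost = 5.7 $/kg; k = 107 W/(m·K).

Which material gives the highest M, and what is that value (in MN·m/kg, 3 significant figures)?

Screen on constraints: cost ≤ 24 $/kg; k ≥ 42.2 W/(m·K). Survivors: option R, option G.
Normalizing units and computing the index:
  option R: E = 203.5 GPa, ρ = 7840 kg/m³
  option G: E = 100.7 GPa, ρ = 8550 kg/m³
  option R: M = 26.0 MN·m/kg
  option G: M = 11.8 MN·m/kg
Highest index: option R.

option R, M = 26.0 MN·m/kg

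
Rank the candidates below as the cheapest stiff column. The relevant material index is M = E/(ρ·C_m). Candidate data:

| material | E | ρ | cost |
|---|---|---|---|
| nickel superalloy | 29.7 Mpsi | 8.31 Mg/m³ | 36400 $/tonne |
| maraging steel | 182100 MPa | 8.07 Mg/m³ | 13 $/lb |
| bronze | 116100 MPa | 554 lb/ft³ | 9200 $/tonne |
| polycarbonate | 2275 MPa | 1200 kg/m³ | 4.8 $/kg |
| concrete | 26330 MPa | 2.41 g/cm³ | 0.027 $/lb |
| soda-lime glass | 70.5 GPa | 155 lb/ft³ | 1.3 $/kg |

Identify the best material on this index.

concrete

After converting to SI:
  nickel superalloy: E = 204.8 GPa, ρ = 8310 kg/m³, cost = 36.40 $/kg
  maraging steel: E = 182.1 GPa, ρ = 8070 kg/m³, cost = 28.66 $/kg
  bronze: E = 116.1 GPa, ρ = 8874 kg/m³, cost = 9.200 $/kg
  polycarbonate: E = 2.275 GPa, ρ = 1200 kg/m³, cost = 4.800 $/kg
  concrete: E = 26.33 GPa, ρ = 2410 kg/m³, cost = 0.05952 $/kg
  soda-lime glass: E = 70.50 GPa, ρ = 2483 kg/m³, cost = 1.300 $/kg
  concrete: M = 184 MN·m per $
  soda-lime glass: M = 21.8 MN·m per $
  bronze: M = 1.42 MN·m per $
  maraging steel: M = 0.787 MN·m per $
  nickel superalloy: M = 0.677 MN·m per $
  polycarbonate: M = 0.395 MN·m per $
Highest index: concrete.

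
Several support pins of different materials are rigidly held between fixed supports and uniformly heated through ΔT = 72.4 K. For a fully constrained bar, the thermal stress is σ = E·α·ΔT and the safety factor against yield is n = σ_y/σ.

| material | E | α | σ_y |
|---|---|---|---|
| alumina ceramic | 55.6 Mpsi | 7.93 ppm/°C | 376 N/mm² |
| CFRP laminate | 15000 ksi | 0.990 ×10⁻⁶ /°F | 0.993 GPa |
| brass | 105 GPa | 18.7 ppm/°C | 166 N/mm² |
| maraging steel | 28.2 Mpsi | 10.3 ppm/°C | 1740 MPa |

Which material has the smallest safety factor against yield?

Converting E to GPa, α to ×10⁻⁶/K, σ_y to MPa, then σ and n for each:
  alumina ceramic: E = 383.3, α = 7.93, σ_y = 376.0 → σ = 220 MPa, n = 1.71
  CFRP laminate: E = 103.4, α = 1.78, σ_y = 993.0 → σ = 13.3 MPa, n = 74.4
  brass: E = 105.0, α = 18.7, σ_y = 166.0 → σ = 142 MPa, n = 1.17
  maraging steel: E = 194.4, α = 10.3, σ_y = 1740 → σ = 145 MPa, n = 12.0
Brass has the lowest safety factor, n = 1.17.

brass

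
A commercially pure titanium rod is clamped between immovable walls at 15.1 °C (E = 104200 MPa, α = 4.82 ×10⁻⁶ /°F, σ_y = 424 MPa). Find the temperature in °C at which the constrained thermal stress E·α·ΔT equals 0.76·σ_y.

372 °C

E = 104200 MPa = 104.2 GPa.
α = 4.82×10⁻⁶/°F × 9/5 = 8.68×10⁻⁶/K.
E·α·ΔT = 322.2 MPa ⇒ ΔT = 322.2 / (104.2×10³ × 8.68×10⁻⁶) = 356.4 K.
T = 15.1 + 356.4 = 371.5 °C.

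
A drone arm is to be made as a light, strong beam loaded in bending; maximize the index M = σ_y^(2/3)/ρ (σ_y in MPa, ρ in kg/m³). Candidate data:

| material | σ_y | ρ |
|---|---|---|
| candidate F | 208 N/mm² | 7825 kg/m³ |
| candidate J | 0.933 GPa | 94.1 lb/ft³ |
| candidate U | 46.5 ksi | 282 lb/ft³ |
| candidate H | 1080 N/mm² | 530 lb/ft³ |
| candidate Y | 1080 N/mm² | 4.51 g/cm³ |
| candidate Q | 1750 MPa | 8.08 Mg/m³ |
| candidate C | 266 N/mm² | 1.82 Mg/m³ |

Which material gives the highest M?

candidate J

Convert each candidate to consistent units, then evaluate M:
  candidate F: σ_y = 208.0 MPa, ρ = 7825 kg/m³
  candidate J: σ_y = 933.0 MPa, ρ = 1507 kg/m³
  candidate U: σ_y = 320.6 MPa, ρ = 4517 kg/m³
  candidate H: σ_y = 1080 MPa, ρ = 8490 kg/m³
  candidate Y: σ_y = 1080 MPa, ρ = 4510 kg/m³
  candidate Q: σ_y = 1750 MPa, ρ = 8080 kg/m³
  candidate C: σ_y = 266.0 MPa, ρ = 1820 kg/m³
  candidate J: M = 63.3×10⁻³
  candidate Y: M = 23.3×10⁻³
  candidate C: M = 22.7×10⁻³
  candidate Q: M = 18.0×10⁻³
  candidate H: M = 12.4×10⁻³
  candidate U: M = 10.4×10⁻³
  candidate F: M = 4.49×10⁻³
Candidate J ranks first.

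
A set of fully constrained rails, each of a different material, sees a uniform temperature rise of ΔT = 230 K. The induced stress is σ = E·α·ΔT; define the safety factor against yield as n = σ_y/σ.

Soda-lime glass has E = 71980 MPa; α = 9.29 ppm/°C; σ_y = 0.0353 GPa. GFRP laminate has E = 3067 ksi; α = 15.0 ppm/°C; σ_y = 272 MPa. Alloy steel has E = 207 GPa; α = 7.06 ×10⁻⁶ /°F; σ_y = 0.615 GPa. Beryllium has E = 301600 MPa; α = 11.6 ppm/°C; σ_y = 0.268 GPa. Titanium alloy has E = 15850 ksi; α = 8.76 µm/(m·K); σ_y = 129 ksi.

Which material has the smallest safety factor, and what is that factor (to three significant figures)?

soda-lime glass, n = 0.230

In consistent units (E in GPa, α in ×10⁻⁶/K, σ_y in MPa):
  soda-lime glass: E = 71.98, α = 9.29, σ_y = 35.30 → σ = 154 MPa, n = 0.230
  GFRP laminate: E = 21.15, α = 15.0, σ_y = 272.0 → σ = 73.0 MPa, n = 3.73
  alloy steel: E = 207.0, α = 12.7, σ_y = 615.0 → σ = 605 MPa, n = 1.02
  beryllium: E = 301.6, α = 11.6, σ_y = 268.0 → σ = 805 MPa, n = 0.333
  titanium alloy: E = 109.3, α = 8.76, σ_y = 889.4 → σ = 220 MPa, n = 4.04
Soda-lime glass has the lowest safety factor, n = 0.230.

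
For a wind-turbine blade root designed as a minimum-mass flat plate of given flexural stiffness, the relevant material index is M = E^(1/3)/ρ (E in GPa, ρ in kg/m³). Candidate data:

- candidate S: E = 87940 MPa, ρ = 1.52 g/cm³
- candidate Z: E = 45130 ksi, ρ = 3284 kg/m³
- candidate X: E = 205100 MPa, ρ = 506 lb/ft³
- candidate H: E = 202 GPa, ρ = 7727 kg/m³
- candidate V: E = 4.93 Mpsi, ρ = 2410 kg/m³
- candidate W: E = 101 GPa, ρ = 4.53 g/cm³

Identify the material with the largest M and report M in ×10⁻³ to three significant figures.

candidate S, M = 2.93×10⁻³

In SI units:
  candidate S: E = 87.94 GPa, ρ = 1520 kg/m³
  candidate Z: E = 311.2 GPa, ρ = 3284 kg/m³
  candidate X: E = 205.1 GPa, ρ = 8105 kg/m³
  candidate H: E = 202.0 GPa, ρ = 7727 kg/m³
  candidate V: E = 33.99 GPa, ρ = 2410 kg/m³
  candidate W: E = 101.0 GPa, ρ = 4530 kg/m³
  candidate S: M = 2.93×10⁻³
  candidate Z: M = 2.06×10⁻³
  candidate V: M = 1.34×10⁻³
  candidate W: M = 1.03×10⁻³
  candidate H: M = 0.759×10⁻³
  candidate X: M = 0.728×10⁻³
Candidate S has the largest M.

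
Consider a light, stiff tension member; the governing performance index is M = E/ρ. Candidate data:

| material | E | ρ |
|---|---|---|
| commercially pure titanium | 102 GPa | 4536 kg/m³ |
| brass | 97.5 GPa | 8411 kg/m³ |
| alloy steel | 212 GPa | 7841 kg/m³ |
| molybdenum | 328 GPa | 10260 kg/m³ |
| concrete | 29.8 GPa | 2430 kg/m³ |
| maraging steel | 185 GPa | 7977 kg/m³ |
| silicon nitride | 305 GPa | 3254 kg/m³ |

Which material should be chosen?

silicon nitride

Computing M directly (units already consistent):
  silicon nitride: M = 93.7 MN·m/kg
  molybdenum: M = 32.0 MN·m/kg
  alloy steel: M = 27.0 MN·m/kg
  maraging steel: M = 23.2 MN·m/kg
  commercially pure titanium: M = 22.5 MN·m/kg
  concrete: M = 12.3 MN·m/kg
  brass: M = 11.6 MN·m/kg
Silicon nitride has the largest M.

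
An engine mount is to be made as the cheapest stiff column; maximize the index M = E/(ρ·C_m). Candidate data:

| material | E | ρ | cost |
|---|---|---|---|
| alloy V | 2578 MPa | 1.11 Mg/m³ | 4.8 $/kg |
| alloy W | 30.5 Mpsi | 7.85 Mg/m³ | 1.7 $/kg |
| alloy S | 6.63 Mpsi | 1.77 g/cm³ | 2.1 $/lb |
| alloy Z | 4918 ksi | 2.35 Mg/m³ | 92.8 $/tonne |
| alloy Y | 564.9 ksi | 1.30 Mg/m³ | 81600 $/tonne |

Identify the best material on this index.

alloy Z

Normalizing units and computing the index:
  alloy V: E = 2.578 GPa, ρ = 1110 kg/m³, cost = 4.800 $/kg
  alloy W: E = 210.3 GPa, ρ = 7850 kg/m³, cost = 1.700 $/kg
  alloy S: E = 45.71 GPa, ρ = 1770 kg/m³, cost = 4.630 $/kg
  alloy Z: E = 33.91 GPa, ρ = 2350 kg/m³, cost = 0.09280 $/kg
  alloy Y: E = 3.895 GPa, ρ = 1300 kg/m³, cost = 81.60 $/kg
  alloy Z: M = 155 MN·m per $
  alloy W: M = 15.8 MN·m per $
  alloy S: M = 5.58 MN·m per $
  alloy V: M = 0.484 MN·m per $
  alloy Y: M = 0.0367 MN·m per $
Highest index: alloy Z.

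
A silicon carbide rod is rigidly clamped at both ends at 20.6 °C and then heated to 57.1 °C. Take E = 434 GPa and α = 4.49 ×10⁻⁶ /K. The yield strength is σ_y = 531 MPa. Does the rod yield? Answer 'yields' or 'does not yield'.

ΔT = 36.50 K. Constrained thermal stress σ = E·α·ΔT = 434.0×10³ MPa × 4.49×10⁻⁶ × 36.50 = 71.1 MPa (compressive).
Compare to σ_y = 531 MPa: σ < σ_y, so it does not yield.

does not yield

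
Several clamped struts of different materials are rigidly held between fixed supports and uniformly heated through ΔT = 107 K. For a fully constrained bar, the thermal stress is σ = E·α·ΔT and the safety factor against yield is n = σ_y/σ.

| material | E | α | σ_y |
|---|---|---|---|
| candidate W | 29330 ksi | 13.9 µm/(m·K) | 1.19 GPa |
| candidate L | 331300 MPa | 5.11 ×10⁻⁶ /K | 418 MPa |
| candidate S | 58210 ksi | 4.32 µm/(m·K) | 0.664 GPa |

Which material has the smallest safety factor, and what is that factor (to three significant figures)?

candidate L, n = 2.31

Per material, after unit conversion:
  candidate W: E = 202.2, α = 13.9, σ_y = 1190 → σ = 301 MPa, n = 3.96
  candidate L: E = 331.3, α = 5.11, σ_y = 418.0 → σ = 181 MPa, n = 2.31
  candidate S: E = 401.3, α = 4.32, σ_y = 664.0 → σ = 186 MPa, n = 3.58
Smallest n: candidate L with n = 2.31.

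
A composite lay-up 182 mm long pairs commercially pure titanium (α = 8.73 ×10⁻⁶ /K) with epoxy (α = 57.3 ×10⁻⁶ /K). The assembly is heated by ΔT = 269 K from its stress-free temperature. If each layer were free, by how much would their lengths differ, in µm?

2380 µm

Δα = |8.73 − 57.3|×10⁻⁶/K = 48.6×10⁻⁶/K.
ΔL_mismatch = Δα·L·ΔT = 48.6×10⁻⁶ × 182.0 mm × 269.0 K = 2380 µm.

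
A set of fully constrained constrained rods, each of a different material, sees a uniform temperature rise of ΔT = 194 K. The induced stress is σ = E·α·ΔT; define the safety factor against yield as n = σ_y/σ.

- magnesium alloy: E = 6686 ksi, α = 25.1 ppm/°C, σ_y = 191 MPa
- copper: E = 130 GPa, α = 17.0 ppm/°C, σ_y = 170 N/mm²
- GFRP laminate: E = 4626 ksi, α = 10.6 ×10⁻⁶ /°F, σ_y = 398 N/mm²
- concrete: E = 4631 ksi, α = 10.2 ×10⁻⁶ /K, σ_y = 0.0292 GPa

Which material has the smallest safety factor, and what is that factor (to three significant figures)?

With everything in SI (GPa, ×10⁻⁶/K, MPa):
  magnesium alloy: E = 46.10, α = 25.1, σ_y = 191.0 → σ = 224 MPa, n = 0.851
  copper: E = 130.0, α = 17.0, σ_y = 170.0 → σ = 429 MPa, n = 0.397
  GFRP laminate: E = 31.90, α = 19.1, σ_y = 398.0 → σ = 118 MPa, n = 3.37
  concrete: E = 31.93, α = 10.2, σ_y = 29.20 → σ = 63.2 MPa, n = 0.462
Copper has the lowest safety factor, n = 0.397.

copper, n = 0.397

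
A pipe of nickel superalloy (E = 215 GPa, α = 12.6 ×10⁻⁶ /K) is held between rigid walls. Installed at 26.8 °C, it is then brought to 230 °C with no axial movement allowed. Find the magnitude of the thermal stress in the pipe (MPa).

550 MPa

ΔT = 203.2 K. Constrained thermal stress σ = E·α·ΔT = 215.0×10³ MPa × 12.6×10⁻⁶ × 203.2 = 550 MPa (compressive).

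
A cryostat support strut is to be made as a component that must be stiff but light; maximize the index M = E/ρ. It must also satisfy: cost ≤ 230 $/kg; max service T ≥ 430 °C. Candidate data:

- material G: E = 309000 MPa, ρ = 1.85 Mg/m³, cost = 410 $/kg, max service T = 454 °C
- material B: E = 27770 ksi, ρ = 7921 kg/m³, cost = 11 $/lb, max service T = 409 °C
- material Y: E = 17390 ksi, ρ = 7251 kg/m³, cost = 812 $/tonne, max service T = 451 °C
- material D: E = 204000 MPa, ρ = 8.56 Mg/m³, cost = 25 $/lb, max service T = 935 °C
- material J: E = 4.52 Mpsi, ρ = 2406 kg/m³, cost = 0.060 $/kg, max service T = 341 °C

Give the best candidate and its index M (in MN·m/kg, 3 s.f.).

material D, M = 23.8 MN·m/kg

Screen on constraints: cost ≤ 230 $/kg; max service T ≥ 430 °C. Survivors: material Y, material D.
Putting every candidate on a common basis:
  material Y: E = 119.9 GPa, ρ = 7251 kg/m³
  material D: E = 204.0 GPa, ρ = 8560 kg/m³
  material D: M = 23.8 MN·m/kg
  material Y: M = 16.5 MN·m/kg
The maximum is for material D.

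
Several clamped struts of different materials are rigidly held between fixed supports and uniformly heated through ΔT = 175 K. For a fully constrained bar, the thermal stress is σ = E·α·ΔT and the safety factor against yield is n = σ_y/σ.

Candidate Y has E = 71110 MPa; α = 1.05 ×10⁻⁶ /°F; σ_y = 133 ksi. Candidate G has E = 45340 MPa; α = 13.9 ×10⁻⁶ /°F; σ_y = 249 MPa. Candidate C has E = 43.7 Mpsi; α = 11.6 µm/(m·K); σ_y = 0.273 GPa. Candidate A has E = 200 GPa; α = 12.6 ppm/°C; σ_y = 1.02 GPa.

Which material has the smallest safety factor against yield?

Per material, after unit conversion:
  candidate Y: E = 71.11, α = 1.89, σ_y = 917.0 → σ = 23.5 MPa, n = 39.0
  candidate G: E = 45.34, α = 25.0, σ_y = 249.0 → σ = 199 MPa, n = 1.25
  candidate C: E = 301.3, α = 11.6, σ_y = 273.0 → σ = 612 MPa, n = 0.446
  candidate A: E = 200.0, α = 12.6, σ_y = 1020 → σ = 441 MPa, n = 2.31
The minimum is candidate C at n = 0.446.

candidate C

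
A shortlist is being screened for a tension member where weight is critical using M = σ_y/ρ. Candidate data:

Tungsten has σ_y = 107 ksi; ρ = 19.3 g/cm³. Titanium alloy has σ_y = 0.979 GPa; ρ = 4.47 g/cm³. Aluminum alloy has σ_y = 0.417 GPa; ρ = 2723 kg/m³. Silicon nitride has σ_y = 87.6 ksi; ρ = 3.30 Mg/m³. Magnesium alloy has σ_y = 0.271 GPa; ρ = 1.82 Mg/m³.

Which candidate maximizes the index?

Convert each candidate to consistent units, then evaluate M:
  tungsten: σ_y = 737.7 MPa, ρ = 19300 kg/m³
  titanium alloy: σ_y = 979.0 MPa, ρ = 4470 kg/m³
  aluminum alloy: σ_y = 417.0 MPa, ρ = 2723 kg/m³
  silicon nitride: σ_y = 604.0 MPa, ρ = 3300 kg/m³
  magnesium alloy: σ_y = 271.0 MPa, ρ = 1820 kg/m³
  titanium alloy: M = 219 kN·m/kg
  silicon nitride: M = 183 kN·m/kg
  aluminum alloy: M = 153 kN·m/kg
  magnesium alloy: M = 149 kN·m/kg
  tungsten: M = 38.2 kN·m/kg
Highest index: titanium alloy.

titanium alloy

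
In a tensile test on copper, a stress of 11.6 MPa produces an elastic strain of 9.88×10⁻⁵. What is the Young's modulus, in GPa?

E = σ/ε = 11.6 MPa / 9.88×10⁻⁵ = 117400 MPa = 117 GPa.

117 GPa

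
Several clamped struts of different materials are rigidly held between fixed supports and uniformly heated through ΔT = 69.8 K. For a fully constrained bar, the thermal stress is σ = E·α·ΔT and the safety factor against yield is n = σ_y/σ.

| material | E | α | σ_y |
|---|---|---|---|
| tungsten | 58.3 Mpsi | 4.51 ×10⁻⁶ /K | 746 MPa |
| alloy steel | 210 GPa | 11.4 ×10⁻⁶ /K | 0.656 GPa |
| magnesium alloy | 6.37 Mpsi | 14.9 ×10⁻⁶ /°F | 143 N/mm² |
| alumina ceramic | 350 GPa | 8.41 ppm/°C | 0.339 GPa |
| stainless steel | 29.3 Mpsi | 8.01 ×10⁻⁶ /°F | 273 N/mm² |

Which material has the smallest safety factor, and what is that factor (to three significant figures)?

Converting E to GPa, α to ×10⁻⁶/K, σ_y to MPa, then σ and n for each:
  tungsten: E = 402.0, α = 4.51, σ_y = 746.0 → σ = 127 MPa, n = 5.90
  alloy steel: E = 210.0, α = 11.4, σ_y = 656.0 → σ = 167 MPa, n = 3.93
  magnesium alloy: E = 43.92, α = 26.8, σ_y = 143.0 → σ = 82.2 MPa, n = 1.74
  alumina ceramic: E = 350.0, α = 8.41, σ_y = 339.0 → σ = 205 MPa, n = 1.65
  stainless steel: E = 202.0, α = 14.4, σ_y = 273.0 → σ = 203 MPa, n = 1.34
Stainless steel has the lowest safety factor, n = 1.34.

stainless steel, n = 1.34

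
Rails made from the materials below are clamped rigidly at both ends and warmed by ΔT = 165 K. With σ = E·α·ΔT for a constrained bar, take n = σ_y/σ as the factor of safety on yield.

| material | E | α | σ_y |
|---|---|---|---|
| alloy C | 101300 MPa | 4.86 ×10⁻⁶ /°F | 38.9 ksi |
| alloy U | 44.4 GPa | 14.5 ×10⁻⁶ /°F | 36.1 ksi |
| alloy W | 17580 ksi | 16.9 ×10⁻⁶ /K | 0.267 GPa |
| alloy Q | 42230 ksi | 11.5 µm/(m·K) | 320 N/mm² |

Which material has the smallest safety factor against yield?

In consistent units (E in GPa, α in ×10⁻⁶/K, σ_y in MPa):
  alloy C: E = 101.3, α = 8.75, σ_y = 268.2 → σ = 146 MPa, n = 1.83
  alloy U: E = 44.40, α = 26.1, σ_y = 248.9 → σ = 191 MPa, n = 1.30
  alloy W: E = 121.2, α = 16.9, σ_y = 267.0 → σ = 338 MPa, n = 0.790
  alloy Q: E = 291.2, α = 11.5, σ_y = 320.0 → σ = 552 MPa, n = 0.579
Smallest n: alloy Q with n = 0.579.

alloy Q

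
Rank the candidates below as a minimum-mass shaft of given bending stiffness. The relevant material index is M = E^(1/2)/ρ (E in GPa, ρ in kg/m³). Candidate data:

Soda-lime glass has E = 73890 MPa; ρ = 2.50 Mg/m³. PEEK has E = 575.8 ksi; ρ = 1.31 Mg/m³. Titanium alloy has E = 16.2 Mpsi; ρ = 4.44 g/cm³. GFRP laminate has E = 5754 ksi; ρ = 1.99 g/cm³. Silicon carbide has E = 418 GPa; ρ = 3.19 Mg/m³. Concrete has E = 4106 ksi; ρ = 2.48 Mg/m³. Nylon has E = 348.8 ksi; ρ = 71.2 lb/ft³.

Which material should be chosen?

Convert each candidate to consistent units, then evaluate M:
  soda-lime glass: E = 73.89 GPa, ρ = 2500 kg/m³
  PEEK: E = 3.970 GPa, ρ = 1310 kg/m³
  titanium alloy: E = 111.7 GPa, ρ = 4440 kg/m³
  GFRP laminate: E = 39.67 GPa, ρ = 1990 kg/m³
  silicon carbide: E = 418.0 GPa, ρ = 3190 kg/m³
  concrete: E = 28.31 GPa, ρ = 2480 kg/m³
  nylon: E = 2.405 GPa, ρ = 1141 kg/m³
  silicon carbide: M = 6.41×10⁻³
  soda-lime glass: M = 3.44×10⁻³
  GFRP laminate: M = 3.17×10⁻³
  titanium alloy: M = 2.38×10⁻³
  concrete: M = 2.15×10⁻³
  PEEK: M = 1.52×10⁻³
  nylon: M = 1.36×10⁻³
The maximum is for silicon carbide.

silicon carbide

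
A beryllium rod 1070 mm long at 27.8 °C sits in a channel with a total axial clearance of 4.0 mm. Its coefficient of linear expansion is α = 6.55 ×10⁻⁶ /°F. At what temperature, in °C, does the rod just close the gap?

345 °C

α = 6.55×10⁻⁶/°F × 9/5 = 11.8×10⁻⁶/K.
α·L₀·ΔT = 4.0 mm ⇒ ΔT = 4.0 / (11.8×10⁻⁶ × 1070.0) = 317.1 K.
T = 27.8 + 317.1 = 344.9 °C.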